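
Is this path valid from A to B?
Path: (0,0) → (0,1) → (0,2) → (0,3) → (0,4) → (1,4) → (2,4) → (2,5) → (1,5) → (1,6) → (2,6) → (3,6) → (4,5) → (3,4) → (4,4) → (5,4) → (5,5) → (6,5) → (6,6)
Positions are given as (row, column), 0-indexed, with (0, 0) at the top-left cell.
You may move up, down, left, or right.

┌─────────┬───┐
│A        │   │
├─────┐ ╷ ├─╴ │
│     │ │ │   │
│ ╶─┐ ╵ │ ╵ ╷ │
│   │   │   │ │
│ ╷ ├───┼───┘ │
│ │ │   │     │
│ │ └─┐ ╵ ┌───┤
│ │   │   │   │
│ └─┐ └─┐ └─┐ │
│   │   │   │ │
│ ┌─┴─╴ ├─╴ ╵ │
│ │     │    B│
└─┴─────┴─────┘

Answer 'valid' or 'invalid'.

Checking path validity:
Result: Invalid move at step 12: cannot move from (3, 6) to (4, 5).

invalid

Correct solution:

┌─────────┬───┐
│A → → → ↓│   │
├─────┐ ╷ ├─╴ │
│     │ │↓│↱ ↓│
│ ╶─┐ ╵ │ ╵ ╷ │
│   │   │↳ ↑│↓│
│ ╷ ├───┼───┘ │
│ │ │   │↓ ← ↲│
│ │ └─┐ ╵ ┌───┤
│ │   │  ↓│   │
│ └─┐ └─┐ └─┐ │
│   │   │↳ ↓│ │
│ ┌─┴─╴ ├─╴ ╵ │
│ │     │  ↳ B│
└─┴─────┴─────┘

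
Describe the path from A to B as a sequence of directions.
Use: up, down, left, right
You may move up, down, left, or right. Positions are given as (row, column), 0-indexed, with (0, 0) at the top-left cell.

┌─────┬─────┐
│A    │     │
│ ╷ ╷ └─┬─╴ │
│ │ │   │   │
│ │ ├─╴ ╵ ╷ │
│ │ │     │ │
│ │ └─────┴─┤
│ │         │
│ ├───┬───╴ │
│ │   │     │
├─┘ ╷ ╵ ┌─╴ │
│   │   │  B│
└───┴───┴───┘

Finding the path and converting it to directions:
Path through cells: (0,0) → (0,1) → (1,1) → (2,1) → (3,1) → (3,2) → (3,3) → (3,4) → (3,5) → (4,5) → (5,5)
Directions: right, down, down, down, right, right, right, right, down, down

Solution:

┌─────┬─────┐
│A ↓  │     │
│ ╷ ╷ └─┬─╴ │
│ │↓│   │   │
│ │ ├─╴ ╵ ╷ │
│ │↓│     │ │
│ │ └─────┴─┤
│ │↳ → → → ↓│
│ ├───┬───╴ │
│ │   │    ↓│
├─┘ ╷ ╵ ┌─╴ │
│   │   │  B│
└───┴───┴───┘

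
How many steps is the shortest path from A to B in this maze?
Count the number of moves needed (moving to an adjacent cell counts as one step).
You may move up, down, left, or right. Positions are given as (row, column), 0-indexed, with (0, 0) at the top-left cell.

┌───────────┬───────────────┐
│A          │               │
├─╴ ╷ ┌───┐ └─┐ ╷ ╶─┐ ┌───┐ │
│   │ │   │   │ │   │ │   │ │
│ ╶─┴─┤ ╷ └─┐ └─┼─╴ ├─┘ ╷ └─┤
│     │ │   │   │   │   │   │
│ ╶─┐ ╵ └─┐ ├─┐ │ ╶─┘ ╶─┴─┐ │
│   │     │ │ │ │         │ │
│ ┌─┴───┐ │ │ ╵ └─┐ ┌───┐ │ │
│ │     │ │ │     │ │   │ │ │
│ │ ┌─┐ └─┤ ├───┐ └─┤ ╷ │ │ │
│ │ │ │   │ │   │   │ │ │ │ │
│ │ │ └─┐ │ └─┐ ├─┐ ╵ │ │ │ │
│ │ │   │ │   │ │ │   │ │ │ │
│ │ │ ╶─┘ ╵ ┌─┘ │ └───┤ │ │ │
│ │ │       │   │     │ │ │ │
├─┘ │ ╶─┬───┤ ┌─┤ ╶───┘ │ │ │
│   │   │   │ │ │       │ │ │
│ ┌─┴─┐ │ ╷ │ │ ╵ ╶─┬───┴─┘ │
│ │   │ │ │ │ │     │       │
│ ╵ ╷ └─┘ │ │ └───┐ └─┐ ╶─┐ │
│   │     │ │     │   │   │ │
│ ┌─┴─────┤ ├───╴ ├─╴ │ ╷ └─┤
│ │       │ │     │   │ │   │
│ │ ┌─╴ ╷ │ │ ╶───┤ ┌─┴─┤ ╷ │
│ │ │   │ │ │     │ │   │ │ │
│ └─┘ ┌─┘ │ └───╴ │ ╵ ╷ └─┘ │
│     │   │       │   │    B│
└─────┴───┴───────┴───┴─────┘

Using BFS to find shortest path:
Start: (0, 0), End: (13, 13)
Path found:
(0,0) → (0,1) → (0,2) → (0,3) → (0,4) → (0,5) → (1,5) → (1,6) → (2,6) → (2,7) → (3,7) → (4,7) → (4,8) → (5,8) → (5,9) → (6,9) → (6,10) → (5,10) → (4,10) → (4,11) → (5,11) → (6,11) → (7,11) → (8,11) → (8,10) → (8,9) → (8,8) → (9,8) → (9,9) → (10,9) → (10,10) → (11,10) → (11,9) → (12,9) → (13,9) → (13,10) → (12,10) → (12,11) → (13,11) → (13,12) → (13,13)
Number of steps: 40

Solution:

┌───────────┬───────────────┐
│A → → → → ↓│               │
├─╴ ╷ ┌───┐ └─┐ ╷ ╶─┐ ┌───┐ │
│   │ │   │↳ ↓│ │   │ │   │ │
│ ╶─┴─┤ ╷ └─┐ └─┼─╴ ├─┘ ╷ └─┤
│     │ │   │↳ ↓│   │   │   │
│ ╶─┐ ╵ └─┐ ├─┐ │ ╶─┘ ╶─┴─┐ │
│   │     │ │ │↓│         │ │
│ ┌─┴───┐ │ │ ╵ └─┐ ┌───┐ │ │
│ │     │ │ │  ↳ ↓│ │↱ ↓│ │ │
│ │ ┌─┐ └─┤ ├───┐ └─┤ ╷ │ │ │
│ │ │ │   │ │   │↳ ↓│↑│↓│ │ │
│ │ │ └─┐ │ └─┐ ├─┐ ╵ │ │ │ │
│ │ │   │ │   │ │ │↳ ↑│↓│ │ │
│ │ │ ╶─┘ ╵ ┌─┘ │ └───┤ │ │ │
│ │ │       │   │     │↓│ │ │
├─┘ │ ╶─┬───┤ ┌─┤ ╶───┘ │ │ │
│   │   │   │ │ │↓ ← ← ↲│ │ │
│ ┌─┴─┐ │ ╷ │ │ ╵ ╶─┬───┴─┘ │
│ │   │ │ │ │ │  ↳ ↓│       │
│ ╵ ╷ └─┘ │ │ └───┐ └─┐ ╶─┐ │
│   │     │ │     │↳ ↓│   │ │
│ ┌─┴─────┤ ├───╴ ├─╴ │ ╷ └─┤
│ │       │ │     │↓ ↲│ │   │
│ │ ┌─╴ ╷ │ │ ╶───┤ ┌─┴─┤ ╷ │
│ │ │   │ │ │     │↓│↱ ↓│ │ │
│ └─┘ ┌─┘ │ └───╴ │ ╵ ╷ └─┘ │
│     │   │       │↳ ↑│↳ → B│
└─────┴───┴───────┴───┴─────┘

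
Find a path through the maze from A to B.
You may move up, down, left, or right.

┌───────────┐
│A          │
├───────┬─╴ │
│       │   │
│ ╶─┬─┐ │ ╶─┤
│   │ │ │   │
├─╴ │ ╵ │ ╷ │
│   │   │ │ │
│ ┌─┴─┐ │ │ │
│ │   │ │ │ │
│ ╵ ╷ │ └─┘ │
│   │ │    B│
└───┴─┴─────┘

Finding the shortest path through the maze:
Path length: 12 steps
Directions: right → right → right → right → right → down → left → down → right → down → down → down

Solution:

┌───────────┐
│A → → → → ↓│
├───────┬─╴ │
│       │↓ ↲│
│ ╶─┬─┐ │ ╶─┤
│   │ │ │↳ ↓│
├─╴ │ ╵ │ ╷ │
│   │   │ │↓│
│ ┌─┴─┐ │ │ │
│ │   │ │ │↓│
│ ╵ ╷ │ └─┘ │
│   │ │    B│
└───┴─┴─────┘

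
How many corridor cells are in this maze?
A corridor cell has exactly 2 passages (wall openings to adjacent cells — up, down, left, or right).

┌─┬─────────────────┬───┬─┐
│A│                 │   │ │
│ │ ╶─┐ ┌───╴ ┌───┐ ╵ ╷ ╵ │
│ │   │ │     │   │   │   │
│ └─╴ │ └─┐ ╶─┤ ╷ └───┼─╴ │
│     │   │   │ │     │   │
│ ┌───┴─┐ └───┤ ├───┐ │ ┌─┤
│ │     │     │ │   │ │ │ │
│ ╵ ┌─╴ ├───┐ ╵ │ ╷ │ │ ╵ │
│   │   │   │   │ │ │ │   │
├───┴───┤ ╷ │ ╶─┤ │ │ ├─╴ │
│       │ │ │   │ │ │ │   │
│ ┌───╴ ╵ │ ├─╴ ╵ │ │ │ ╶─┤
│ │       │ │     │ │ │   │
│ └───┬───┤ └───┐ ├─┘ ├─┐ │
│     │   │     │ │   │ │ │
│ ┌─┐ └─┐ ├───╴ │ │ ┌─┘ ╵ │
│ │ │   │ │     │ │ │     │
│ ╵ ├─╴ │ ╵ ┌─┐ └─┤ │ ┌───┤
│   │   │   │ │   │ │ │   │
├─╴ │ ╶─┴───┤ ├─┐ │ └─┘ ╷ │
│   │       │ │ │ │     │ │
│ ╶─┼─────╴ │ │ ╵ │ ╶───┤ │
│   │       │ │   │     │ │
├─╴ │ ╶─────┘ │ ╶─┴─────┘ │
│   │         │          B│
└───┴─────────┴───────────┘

Counting cells with exactly 2 passages:
Total corridor cells: 135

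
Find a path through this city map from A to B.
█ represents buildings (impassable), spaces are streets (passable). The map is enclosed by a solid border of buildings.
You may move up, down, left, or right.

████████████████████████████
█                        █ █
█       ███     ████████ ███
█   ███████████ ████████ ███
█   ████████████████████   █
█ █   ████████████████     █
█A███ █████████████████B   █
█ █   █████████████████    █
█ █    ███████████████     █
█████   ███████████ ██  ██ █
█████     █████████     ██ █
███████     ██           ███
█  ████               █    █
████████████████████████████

Finding the shortest path from A to B:
Movement: cardinal only
Path length: 34 steps
Directions: up → up → up → up → up → right → right → right → right → right → right → right → right → right → right → right → right → right → right → right → right → right → right → right → right → right → right → right → down → down → down → down → down → left

Solution:

████████████████████████████
█↱→→→→→→→→→→→→→→→→→→→→→→↓█ █
█↑      ███     ████████↓███
█↑  ███████████ ████████↓███
█↑  ████████████████████↓  █
█↑█   ████████████████  ↓  █
█A███ █████████████████B↲  █
█ █   █████████████████    █
█ █    ███████████████     █
█████   ███████████ ██  ██ █
█████     █████████     ██ █
███████     ██           ███
█  ████               █    █
████████████████████████████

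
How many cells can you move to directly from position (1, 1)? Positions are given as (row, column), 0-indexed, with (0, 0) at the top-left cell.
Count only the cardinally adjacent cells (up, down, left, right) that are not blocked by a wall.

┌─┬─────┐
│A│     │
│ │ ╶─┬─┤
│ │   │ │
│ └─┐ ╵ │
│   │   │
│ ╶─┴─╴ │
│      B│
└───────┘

Checking passable neighbors of (1, 1):
Neighbors: (0, 1), (1, 2)
Count: 2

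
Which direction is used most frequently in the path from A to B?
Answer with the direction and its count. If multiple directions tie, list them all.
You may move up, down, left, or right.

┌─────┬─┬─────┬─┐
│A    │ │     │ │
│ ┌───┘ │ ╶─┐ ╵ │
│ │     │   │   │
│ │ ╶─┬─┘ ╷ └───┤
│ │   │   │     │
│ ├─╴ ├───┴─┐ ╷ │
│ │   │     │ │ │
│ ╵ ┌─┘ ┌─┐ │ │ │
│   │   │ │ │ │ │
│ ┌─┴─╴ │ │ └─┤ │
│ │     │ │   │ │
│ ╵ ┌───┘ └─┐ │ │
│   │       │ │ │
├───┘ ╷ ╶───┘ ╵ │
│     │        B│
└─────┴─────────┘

Directions: down, down, down, down, down, down, right, up, right, right, up, up, right, right, down, down, right, down, down, right
Counts: {'down': 10, 'right': 7, 'up': 3}
Most common: down (10 times)

Solution:

┌─────┬─┬─────┬─┐
│A    │ │     │ │
│ ┌───┘ │ ╶─┐ ╵ │
│↓│     │   │   │
│ │ ╶─┬─┘ ╷ └───┤
│↓│   │   │     │
│ ├─╴ ├───┴─┐ ╷ │
│↓│   │↱ → ↓│ │ │
│ ╵ ┌─┘ ┌─┐ │ │ │
│↓  │  ↑│ │↓│ │ │
│ ┌─┴─╴ │ │ └─┤ │
│↓│↱ → ↑│ │↳ ↓│ │
│ ╵ ┌───┘ └─┐ │ │
│↳ ↑│       │↓│ │
├───┘ ╷ ╶───┘ ╵ │
│     │      ↳ B│
└─────┴─────────┘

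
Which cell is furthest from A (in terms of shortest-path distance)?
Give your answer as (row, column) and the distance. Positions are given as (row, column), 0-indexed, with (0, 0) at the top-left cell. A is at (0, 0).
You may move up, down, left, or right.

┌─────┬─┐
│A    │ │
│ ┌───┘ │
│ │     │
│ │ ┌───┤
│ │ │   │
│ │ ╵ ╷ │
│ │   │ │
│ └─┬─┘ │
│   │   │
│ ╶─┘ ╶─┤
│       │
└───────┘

Computing BFS distances from A to all cells:
Furthest cell: (0, 3)
Distance: 19 steps

Path from A to the furthest cell:

┌─────┬─┐
│A    │B│
│ ┌───┘ │
│↓│↱ → ↑│
│ │ ┌───┤
│↓│↑│↓ ↰│
│ │ ╵ ╷ │
│↓│↑ ↲│↑│
│ └─┬─┘ │
│↓  │↱ ↑│
│ ╶─┘ ╶─┤
│↳ → ↑  │
└───────┘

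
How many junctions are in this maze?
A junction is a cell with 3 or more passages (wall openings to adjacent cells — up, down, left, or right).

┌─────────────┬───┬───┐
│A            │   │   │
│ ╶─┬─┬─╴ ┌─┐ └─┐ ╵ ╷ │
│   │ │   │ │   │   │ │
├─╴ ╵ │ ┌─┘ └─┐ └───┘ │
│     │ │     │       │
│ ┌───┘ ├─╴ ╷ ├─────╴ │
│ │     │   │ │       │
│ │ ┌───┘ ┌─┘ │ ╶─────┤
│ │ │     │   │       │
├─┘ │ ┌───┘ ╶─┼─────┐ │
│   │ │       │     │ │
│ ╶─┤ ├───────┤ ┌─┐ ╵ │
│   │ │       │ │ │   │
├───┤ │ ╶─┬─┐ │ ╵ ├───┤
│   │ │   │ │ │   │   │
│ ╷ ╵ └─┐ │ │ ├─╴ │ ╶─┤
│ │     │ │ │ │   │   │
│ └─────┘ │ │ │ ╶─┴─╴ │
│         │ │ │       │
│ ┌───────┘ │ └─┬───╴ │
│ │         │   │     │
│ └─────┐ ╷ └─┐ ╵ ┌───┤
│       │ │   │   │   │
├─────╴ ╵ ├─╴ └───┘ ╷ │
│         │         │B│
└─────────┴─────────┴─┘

Checking each cell for number of passages:

Junctions found (3+ passages):
  (0, 4): 3 passages
  (2, 1): 3 passages
  (2, 5): 4 passages
  (2, 10): 3 passages
  (5, 5): 3 passages
  (7, 8): 3 passages
  (8, 2): 3 passages
  (9, 0): 3 passages
  (9, 10): 3 passages
  (10, 4): 3 passages
  (10, 5): 3 passages
  (12, 3): 3 passages
  (12, 6): 3 passages
Total junctions: 13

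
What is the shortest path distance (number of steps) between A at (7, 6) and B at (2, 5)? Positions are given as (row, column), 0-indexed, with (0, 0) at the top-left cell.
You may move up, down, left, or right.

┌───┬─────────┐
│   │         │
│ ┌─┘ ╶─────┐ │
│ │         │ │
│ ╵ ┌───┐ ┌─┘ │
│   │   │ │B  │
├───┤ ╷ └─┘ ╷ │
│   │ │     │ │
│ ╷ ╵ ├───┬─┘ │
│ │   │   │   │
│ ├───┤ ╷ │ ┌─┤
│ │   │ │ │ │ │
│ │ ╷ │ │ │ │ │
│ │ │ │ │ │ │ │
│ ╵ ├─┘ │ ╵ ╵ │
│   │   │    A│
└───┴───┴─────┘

Finding path from (7, 6) to (2, 5):
Path: (7,6) → (7,5) → (6,5) → (5,5) → (4,5) → (4,6) → (3,6) → (2,6) → (2,5)
Distance: 8 steps

Solution:

┌───┬─────────┐
│   │         │
│ ┌─┘ ╶─────┐ │
│ │         │ │
│ ╵ ┌───┐ ┌─┘ │
│   │   │ │B ↰│
├───┤ ╷ └─┘ ╷ │
│   │ │     │↑│
│ ╷ ╵ ├───┬─┘ │
│ │   │   │↱ ↑│
│ ├───┤ ╷ │ ┌─┤
│ │   │ │ │↑│ │
│ │ ╷ │ │ │ │ │
│ │ │ │ │ │↑│ │
│ ╵ ├─┘ │ ╵ ╵ │
│   │   │  ↑ A│
└───┴───┴─────┘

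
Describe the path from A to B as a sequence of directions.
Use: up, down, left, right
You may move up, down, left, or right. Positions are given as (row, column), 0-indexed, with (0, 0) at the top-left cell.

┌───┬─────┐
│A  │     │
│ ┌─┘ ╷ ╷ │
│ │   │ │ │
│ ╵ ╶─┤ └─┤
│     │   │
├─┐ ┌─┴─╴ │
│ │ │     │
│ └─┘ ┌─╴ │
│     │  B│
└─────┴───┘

Finding the path and converting it to directions:
Path through cells: (0,0) → (1,0) → (2,0) → (2,1) → (1,1) → (1,2) → (0,2) → (0,3) → (1,3) → (2,3) → (2,4) → (3,4) → (4,4)
Directions: down, down, right, up, right, up, right, down, down, right, down, down

Solution:

┌───┬─────┐
│A  │↱ ↓  │
│ ┌─┘ ╷ ╷ │
│↓│↱ ↑│↓│ │
│ ╵ ╶─┤ └─┤
│↳ ↑  │↳ ↓│
├─┐ ┌─┴─╴ │
│ │ │    ↓│
│ └─┘ ┌─╴ │
│     │  B│
└─────┴───┘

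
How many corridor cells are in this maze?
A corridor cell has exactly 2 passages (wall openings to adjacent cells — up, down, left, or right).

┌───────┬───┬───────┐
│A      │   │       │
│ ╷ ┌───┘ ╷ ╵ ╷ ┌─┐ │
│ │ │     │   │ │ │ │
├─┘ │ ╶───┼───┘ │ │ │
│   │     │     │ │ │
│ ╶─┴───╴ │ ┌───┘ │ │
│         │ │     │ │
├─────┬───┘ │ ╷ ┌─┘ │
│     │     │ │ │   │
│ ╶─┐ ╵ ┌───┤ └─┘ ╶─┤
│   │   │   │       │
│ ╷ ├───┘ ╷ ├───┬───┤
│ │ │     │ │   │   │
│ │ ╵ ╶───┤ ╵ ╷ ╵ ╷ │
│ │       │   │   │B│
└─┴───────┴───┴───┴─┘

Counting cells with exactly 2 passages:
Total corridor cells: 66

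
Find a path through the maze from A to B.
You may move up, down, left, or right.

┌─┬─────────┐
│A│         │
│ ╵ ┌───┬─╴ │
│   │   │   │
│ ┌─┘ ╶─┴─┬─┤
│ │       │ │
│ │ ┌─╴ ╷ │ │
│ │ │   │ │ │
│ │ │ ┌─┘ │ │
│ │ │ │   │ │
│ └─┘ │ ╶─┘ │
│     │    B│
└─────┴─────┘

Finding the shortest path through the maze:
Path length: 18 steps
Directions: down → down → down → down → down → right → right → up → up → right → up → right → down → down → left → down → right → right

Solution:

┌─┬─────────┐
│A│         │
│ ╵ ┌───┬─╴ │
│↓  │   │   │
│ ┌─┘ ╶─┴─┬─┤
│↓│    ↱ ↓│ │
│ │ ┌─╴ ╷ │ │
│↓│ │↱ ↑│↓│ │
│ │ │ ┌─┘ │ │
│↓│ │↑│↓ ↲│ │
│ └─┘ │ ╶─┘ │
│↳ → ↑│↳ → B│
└─────┴─────┘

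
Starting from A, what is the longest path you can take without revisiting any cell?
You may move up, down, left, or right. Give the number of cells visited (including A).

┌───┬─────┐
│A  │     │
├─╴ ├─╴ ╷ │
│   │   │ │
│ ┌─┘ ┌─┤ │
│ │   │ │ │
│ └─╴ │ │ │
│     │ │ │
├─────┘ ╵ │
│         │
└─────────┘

Finding longest simple path using DFS:
Start: (0, 0)
Longest path visits 21 cells
Path: A → right → down → left → down → down → right → right → up → up → right → up → right → down → down → down → down → left → left → left → left

Solution:

┌───┬─────┐
│A ↓│  ↱ ↓│
├─╴ ├─╴ ╷ │
│↓ ↲│↱ ↑│↓│
│ ┌─┘ ┌─┤ │
│↓│  ↑│ │↓│
│ └─╴ │ │ │
│↳ → ↑│ │↓│
├─────┘ ╵ │
│B ← ← ← ↲│
└─────────┘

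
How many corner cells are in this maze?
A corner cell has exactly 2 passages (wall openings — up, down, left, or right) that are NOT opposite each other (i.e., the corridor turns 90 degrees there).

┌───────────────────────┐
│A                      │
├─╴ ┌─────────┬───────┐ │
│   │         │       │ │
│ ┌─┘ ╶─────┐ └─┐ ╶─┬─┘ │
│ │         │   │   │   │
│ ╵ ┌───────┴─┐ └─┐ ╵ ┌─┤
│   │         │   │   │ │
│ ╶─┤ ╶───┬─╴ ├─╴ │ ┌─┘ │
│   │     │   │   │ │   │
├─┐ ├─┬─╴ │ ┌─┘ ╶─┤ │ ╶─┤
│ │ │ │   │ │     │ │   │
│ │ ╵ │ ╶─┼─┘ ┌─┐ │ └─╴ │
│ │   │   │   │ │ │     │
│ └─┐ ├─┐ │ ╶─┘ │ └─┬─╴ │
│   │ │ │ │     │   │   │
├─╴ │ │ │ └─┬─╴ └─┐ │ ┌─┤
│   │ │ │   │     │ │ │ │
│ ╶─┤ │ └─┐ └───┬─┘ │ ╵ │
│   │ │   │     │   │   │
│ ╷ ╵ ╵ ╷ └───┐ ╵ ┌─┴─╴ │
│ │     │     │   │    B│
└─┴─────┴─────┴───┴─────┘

Counting corner cells (2 non-opposite passages):
Total corners: 64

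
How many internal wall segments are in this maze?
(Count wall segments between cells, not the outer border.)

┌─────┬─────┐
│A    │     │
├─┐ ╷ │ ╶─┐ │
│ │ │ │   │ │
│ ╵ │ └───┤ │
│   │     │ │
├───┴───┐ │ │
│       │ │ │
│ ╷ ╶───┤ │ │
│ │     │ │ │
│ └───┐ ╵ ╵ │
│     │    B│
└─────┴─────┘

Counting internal wall segments:
Total internal walls: 25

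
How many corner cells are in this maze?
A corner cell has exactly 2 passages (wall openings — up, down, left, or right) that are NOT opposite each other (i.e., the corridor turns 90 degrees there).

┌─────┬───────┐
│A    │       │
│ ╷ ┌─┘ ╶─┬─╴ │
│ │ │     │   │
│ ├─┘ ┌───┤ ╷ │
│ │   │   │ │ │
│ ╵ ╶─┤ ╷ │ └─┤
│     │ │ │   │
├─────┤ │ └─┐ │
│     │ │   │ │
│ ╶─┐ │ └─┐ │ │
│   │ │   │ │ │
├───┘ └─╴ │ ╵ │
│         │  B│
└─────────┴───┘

Counting corner cells (2 non-opposite passages):
Total corners: 22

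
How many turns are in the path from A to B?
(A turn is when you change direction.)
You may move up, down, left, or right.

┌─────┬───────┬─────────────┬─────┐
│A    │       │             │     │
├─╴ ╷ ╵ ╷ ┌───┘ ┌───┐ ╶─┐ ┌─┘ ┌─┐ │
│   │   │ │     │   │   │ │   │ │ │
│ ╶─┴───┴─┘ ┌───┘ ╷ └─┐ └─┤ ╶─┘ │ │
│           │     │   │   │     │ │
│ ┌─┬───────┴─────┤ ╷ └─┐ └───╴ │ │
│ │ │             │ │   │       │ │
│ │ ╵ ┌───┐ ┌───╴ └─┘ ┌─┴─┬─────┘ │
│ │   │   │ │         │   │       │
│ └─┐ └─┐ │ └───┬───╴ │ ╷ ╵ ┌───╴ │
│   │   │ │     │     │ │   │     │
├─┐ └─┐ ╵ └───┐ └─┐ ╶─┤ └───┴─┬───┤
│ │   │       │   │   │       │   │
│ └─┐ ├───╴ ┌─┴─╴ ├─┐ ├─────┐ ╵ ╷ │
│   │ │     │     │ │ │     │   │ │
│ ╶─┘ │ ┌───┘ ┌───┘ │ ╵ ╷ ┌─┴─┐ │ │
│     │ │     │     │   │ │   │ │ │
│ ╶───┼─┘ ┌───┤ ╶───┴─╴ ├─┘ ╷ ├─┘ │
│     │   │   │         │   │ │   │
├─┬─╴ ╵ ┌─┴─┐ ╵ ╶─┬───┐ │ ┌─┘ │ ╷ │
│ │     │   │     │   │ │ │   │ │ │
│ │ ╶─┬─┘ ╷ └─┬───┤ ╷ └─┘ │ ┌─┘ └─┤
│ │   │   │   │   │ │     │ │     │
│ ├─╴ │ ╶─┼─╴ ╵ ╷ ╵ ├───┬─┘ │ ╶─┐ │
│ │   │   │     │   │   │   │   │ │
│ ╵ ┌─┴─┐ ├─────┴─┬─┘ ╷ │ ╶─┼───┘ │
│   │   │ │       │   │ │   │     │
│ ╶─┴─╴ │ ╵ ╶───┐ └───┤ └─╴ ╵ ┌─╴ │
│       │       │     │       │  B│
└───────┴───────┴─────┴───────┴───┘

Directions: right, down, left, down, right, right, right, right, right, up, right, right, up, right, right, right, down, right, down, right, down, right, right, right, up, left, left, up, right, up, right, right, down, down, down, down, left, left, left, down, left, up, left, down, down, right, right, right, down, right, up, right, down, down, down, left, down, down, right, down, down, down
Number of turns: 37

Solution:

┌─────┬───────┬─────────────┬─────┐
│A ↓  │       │↱ → → ↓      │↱ → ↓│
├─╴ ╷ ╵ ╷ ┌───┘ ┌───┐ ╶─┐ ┌─┘ ┌─┐ │
│↓ ↲│   │ │↱ → ↑│   │↳ ↓│ │↱ ↑│ │↓│
│ ╶─┴───┴─┘ ┌───┘ ╷ └─┐ └─┤ ╶─┘ │ │
│↳ → → → → ↑│     │   │↳ ↓│↑ ← ↰│↓│
│ ┌─┬───────┴─────┤ ╷ └─┐ └───╴ │ │
│ │ │             │ │   │↳ → → ↑│↓│
│ │ ╵ ┌───┐ ┌───╴ └─┘ ┌─┴─┬─────┘ │
│ │   │   │ │         │↓ ↰│↓ ← ← ↲│
│ └─┐ └─┐ │ └───┬───╴ │ ╷ ╵ ┌───╴ │
│   │   │ │     │     │↓│↑ ↲│     │
├─┐ └─┐ ╵ └───┐ └─┐ ╶─┤ └───┴─┬───┤
│ │   │       │   │   │↳ → → ↓│↱ ↓│
│ └─┐ ├───╴ ┌─┴─╴ ├─┐ ├─────┐ ╵ ╷ │
│   │ │     │     │ │ │     │↳ ↑│↓│
│ ╶─┘ │ ┌───┘ ┌───┘ │ ╵ ╷ ┌─┴─┐ │ │
│     │ │     │     │   │ │   │ │↓│
│ ╶───┼─┘ ┌───┤ ╶───┴─╴ ├─┘ ╷ ├─┘ │
│     │   │   │         │   │ │↓ ↲│
├─┬─╴ ╵ ┌─┴─┐ ╵ ╶─┬───┐ │ ┌─┘ │ ╷ │
│ │     │   │     │   │ │ │   │↓│ │
│ │ ╶─┬─┘ ╷ └─┬───┤ ╷ └─┘ │ ┌─┘ └─┤
│ │   │   │   │   │ │     │ │  ↳ ↓│
│ ├─╴ │ ╶─┼─╴ ╵ ╷ ╵ ├───┬─┘ │ ╶─┐ │
│ │   │   │     │   │   │   │   │↓│
│ ╵ ┌─┴─┐ ├─────┴─┬─┘ ╷ │ ╶─┼───┘ │
│   │   │ │       │   │ │   │    ↓│
│ ╶─┴─╴ │ ╵ ╶───┐ └───┤ └─╴ ╵ ┌─╴ │
│       │       │     │       │  B│
└───────┴───────┴─────┴───────┴───┘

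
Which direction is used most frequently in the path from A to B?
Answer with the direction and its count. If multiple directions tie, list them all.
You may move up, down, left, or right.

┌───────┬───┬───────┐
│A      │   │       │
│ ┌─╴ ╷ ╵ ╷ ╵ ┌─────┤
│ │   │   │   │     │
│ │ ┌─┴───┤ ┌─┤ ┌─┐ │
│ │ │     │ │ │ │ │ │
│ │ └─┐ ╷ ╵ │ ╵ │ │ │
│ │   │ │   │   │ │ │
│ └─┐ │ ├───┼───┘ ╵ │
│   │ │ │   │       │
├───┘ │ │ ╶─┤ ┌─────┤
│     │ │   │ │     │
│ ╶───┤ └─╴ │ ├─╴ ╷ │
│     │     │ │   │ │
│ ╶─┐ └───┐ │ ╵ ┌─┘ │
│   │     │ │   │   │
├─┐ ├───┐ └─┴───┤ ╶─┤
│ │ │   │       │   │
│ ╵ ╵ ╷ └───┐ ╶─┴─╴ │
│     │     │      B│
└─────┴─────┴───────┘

Directions: right, right, down, left, down, down, right, down, down, left, left, down, right, right, down, right, right, down, right, right, down, right, right, right
Counts: {'right': 12, 'down': 9, 'left': 3}
Most common: right (12 times)

Solution:

┌───────┬───┬───────┐
│A → ↓  │   │       │
│ ┌─╴ ╷ ╵ ╷ ╵ ┌─────┤
│ │↓ ↲│   │   │     │
│ │ ┌─┴───┤ ┌─┤ ┌─┐ │
│ │↓│     │ │ │ │ │ │
│ │ └─┐ ╷ ╵ │ ╵ │ │ │
│ │↳ ↓│ │   │   │ │ │
│ └─┐ │ ├───┼───┘ ╵ │
│   │↓│ │   │       │
├───┘ │ │ ╶─┤ ┌─────┤
│↓ ← ↲│ │   │ │     │
│ ╶───┤ └─╴ │ ├─╴ ╷ │
│↳ → ↓│     │ │   │ │
│ ╶─┐ └───┐ │ ╵ ┌─┘ │
│   │↳ → ↓│ │   │   │
├─┐ ├───┐ └─┴───┤ ╶─┤
│ │ │   │↳ → ↓  │   │
│ ╵ ╵ ╷ └───┐ ╶─┴─╴ │
│     │     │↳ → → B│
└─────┴─────┴───────┘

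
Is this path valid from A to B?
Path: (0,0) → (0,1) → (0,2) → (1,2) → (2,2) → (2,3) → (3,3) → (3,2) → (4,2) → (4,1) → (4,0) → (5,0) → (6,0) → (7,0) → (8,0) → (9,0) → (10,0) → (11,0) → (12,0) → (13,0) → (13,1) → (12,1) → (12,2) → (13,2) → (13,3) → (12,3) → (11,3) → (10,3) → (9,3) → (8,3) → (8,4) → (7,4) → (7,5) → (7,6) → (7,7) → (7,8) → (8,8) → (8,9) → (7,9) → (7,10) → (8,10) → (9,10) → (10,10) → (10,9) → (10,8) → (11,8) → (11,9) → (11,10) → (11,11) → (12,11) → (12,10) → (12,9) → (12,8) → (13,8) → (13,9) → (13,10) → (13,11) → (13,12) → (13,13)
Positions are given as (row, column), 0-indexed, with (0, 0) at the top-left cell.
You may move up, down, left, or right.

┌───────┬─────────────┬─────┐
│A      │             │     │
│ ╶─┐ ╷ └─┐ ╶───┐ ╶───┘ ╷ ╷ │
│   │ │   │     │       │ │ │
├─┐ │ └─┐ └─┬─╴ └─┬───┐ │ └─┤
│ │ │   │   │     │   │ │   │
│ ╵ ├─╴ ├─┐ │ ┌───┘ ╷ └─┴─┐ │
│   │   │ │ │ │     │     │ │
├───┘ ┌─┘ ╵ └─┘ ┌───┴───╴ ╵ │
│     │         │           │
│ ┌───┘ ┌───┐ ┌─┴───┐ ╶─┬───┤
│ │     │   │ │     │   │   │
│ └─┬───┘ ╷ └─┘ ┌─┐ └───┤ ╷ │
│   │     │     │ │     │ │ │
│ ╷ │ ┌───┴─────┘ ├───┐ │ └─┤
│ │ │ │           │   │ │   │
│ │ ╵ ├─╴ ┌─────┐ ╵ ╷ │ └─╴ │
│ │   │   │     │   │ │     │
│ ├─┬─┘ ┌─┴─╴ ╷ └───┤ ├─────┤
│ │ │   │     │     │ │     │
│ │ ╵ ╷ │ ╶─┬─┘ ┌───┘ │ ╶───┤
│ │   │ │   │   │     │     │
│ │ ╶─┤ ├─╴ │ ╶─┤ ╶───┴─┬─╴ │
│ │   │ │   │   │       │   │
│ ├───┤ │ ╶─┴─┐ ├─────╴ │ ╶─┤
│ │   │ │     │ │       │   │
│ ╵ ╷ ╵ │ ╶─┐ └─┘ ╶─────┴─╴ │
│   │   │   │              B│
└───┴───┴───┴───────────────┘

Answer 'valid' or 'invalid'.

Checking path validity:
Result: All consecutive moves are passable.

valid

Correct solution:

┌───────┬─────────────┬─────┐
│A → ↓  │             │     │
│ ╶─┐ ╷ └─┐ ╶───┐ ╶───┘ ╷ ╷ │
│   │↓│   │     │       │ │ │
├─┐ │ └─┐ └─┬─╴ └─┬───┐ │ └─┤
│ │ │↳ ↓│   │     │   │ │   │
│ ╵ ├─╴ ├─┐ │ ┌───┘ ╷ └─┴─┐ │
│   │↓ ↲│ │ │ │     │     │ │
├───┘ ┌─┘ ╵ └─┘ ┌───┴───╴ ╵ │
│↓ ← ↲│         │           │
│ ┌───┘ ┌───┐ ┌─┴───┐ ╶─┬───┤
│↓│     │   │ │     │   │   │
│ └─┬───┘ ╷ └─┘ ┌─┐ └───┤ ╷ │
│↓  │     │     │ │     │ │ │
│ ╷ │ ┌───┴─────┘ ├───┐ │ └─┤
│↓│ │ │  ↱ → → → ↓│↱ ↓│ │   │
│ │ ╵ ├─╴ ┌─────┐ ╵ ╷ │ └─╴ │
│↓│   │↱ ↑│     │↳ ↑│↓│     │
│ ├─┬─┘ ┌─┴─╴ ╷ └───┤ ├─────┤
│↓│ │  ↑│     │     │↓│     │
│ │ ╵ ╷ │ ╶─┬─┘ ┌───┘ │ ╶───┤
│↓│   │↑│   │   │↓ ← ↲│     │
│ │ ╶─┤ ├─╴ │ ╶─┤ ╶───┴─┬─╴ │
│↓│   │↑│   │   │↳ → → ↓│   │
│ ├───┤ │ ╶─┴─┐ ├─────╴ │ ╶─┤
│↓│↱ ↓│↑│     │ │↓ ← ← ↲│   │
│ ╵ ╷ ╵ │ ╶─┐ └─┘ ╶─────┴─╴ │
│↳ ↑│↳ ↑│   │    ↳ → → → → B│
└───┴───┴───┴───────────────┘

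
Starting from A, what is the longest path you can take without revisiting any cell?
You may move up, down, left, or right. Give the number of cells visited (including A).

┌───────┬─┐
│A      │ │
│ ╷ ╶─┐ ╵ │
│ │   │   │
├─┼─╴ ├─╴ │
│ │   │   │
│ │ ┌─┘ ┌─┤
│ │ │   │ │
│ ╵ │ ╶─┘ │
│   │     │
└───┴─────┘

Finding longest simple path using DFS:
Start: (0, 0)
Longest path visits 14 cells
Path: A → right → right → right → down → right → down → left → down → left → down → right → right → up

Solution:

┌───────┬─┐
│A → → ↓│ │
│ ╷ ╶─┐ ╵ │
│ │   │↳ ↓│
├─┼─╴ ├─╴ │
│ │   │↓ ↲│
│ │ ┌─┘ ┌─┤
│ │ │↓ ↲│B│
│ ╵ │ ╶─┘ │
│   │↳ → ↑│
└───┴─────┘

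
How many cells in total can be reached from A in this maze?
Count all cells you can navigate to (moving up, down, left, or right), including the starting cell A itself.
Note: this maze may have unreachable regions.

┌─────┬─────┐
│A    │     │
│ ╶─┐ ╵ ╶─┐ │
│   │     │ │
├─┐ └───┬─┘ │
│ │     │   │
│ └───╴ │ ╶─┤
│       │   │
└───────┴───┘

Using BFS/flood-fill to find all reachable cells from A:
Maze size: 4 × 6 = 24 total cells
All cells are reachable — the maze is fully connected.
Reachable cells: 24

Reachable region (· marks reachable cells):

┌─────┬─────┐
│A · ·│· · ·│
│ ╶─┐ ╵ ╶─┐ │
│· ·│· · ·│·│
├─┐ └───┬─┘ │
│·│· · ·│· ·│
│ └───╴ │ ╶─┤
│· · · ·│· ·│
└───────┴───┘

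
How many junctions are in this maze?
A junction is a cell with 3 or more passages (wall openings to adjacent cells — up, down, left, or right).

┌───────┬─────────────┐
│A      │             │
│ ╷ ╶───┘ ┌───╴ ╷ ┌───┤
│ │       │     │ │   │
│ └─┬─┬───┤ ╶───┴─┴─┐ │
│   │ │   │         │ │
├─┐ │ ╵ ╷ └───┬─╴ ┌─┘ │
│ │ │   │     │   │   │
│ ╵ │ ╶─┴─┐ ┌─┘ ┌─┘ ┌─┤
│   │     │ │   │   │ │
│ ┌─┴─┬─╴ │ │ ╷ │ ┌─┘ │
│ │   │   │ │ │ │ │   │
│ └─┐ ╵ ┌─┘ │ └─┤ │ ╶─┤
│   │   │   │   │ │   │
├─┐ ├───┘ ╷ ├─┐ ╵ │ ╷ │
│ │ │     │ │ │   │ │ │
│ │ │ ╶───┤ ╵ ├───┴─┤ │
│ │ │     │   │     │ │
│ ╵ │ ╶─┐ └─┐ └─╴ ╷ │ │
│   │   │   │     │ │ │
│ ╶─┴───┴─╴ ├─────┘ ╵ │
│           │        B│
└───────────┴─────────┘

Checking each cell for number of passages:

Junctions found (3+ passages):
  (0, 1): 3 passages
  (0, 7): 3 passages
  (0, 8): 3 passages
  (2, 8): 3 passages
  (3, 2): 3 passages
  (3, 5): 3 passages
  (4, 0): 3 passages
  (4, 7): 3 passages
  (6, 5): 3 passages
  (6, 9): 3 passages
  (8, 2): 3 passages
  (8, 6): 3 passages
  (8, 8): 3 passages
  (9, 0): 3 passages
  (10, 9): 3 passages
Total junctions: 15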